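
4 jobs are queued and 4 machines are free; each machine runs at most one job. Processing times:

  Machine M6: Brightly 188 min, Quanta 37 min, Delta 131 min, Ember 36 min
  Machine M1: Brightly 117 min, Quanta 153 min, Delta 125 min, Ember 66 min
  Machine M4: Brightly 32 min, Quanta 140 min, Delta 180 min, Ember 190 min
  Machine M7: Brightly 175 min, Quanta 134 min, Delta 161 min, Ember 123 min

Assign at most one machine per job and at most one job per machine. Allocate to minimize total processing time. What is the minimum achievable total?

Minimum total: 296 min

This is the linear assignment problem.
Optimal: Brightly→Machine M4 (32 min), Quanta→Machine M6 (37 min), Delta→Machine M7 (161 min), Ember→Machine M1 (66 min) — total 32+37+161+66 = 296 min.
Column-greedy (each machine in turn goes to its cheapest remaining job) gives 454 min, worse by 158.
No other one-to-one assignment undercuts 296 min.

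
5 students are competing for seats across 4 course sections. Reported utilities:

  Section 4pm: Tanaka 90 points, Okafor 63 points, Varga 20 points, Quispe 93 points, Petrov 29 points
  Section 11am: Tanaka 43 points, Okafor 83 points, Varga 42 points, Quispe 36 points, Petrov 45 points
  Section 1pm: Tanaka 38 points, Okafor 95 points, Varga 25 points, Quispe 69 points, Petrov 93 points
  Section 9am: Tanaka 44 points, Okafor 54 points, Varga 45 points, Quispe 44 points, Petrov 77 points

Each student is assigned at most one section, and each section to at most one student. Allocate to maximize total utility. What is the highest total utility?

Max total: 319 points

Optimal: Tanaka→Section 4pm (90 points), Okafor→Section 11am (83 points), Quispe→Section 1pm (69 points), Petrov→Section 9am (77 points) — total 90+83+69+77 = 319 points.
Column-greedy (each section in turn goes to its best remaining student) gives 314 points, worse by 5.
Checked against all permutations: 319 points is optimal.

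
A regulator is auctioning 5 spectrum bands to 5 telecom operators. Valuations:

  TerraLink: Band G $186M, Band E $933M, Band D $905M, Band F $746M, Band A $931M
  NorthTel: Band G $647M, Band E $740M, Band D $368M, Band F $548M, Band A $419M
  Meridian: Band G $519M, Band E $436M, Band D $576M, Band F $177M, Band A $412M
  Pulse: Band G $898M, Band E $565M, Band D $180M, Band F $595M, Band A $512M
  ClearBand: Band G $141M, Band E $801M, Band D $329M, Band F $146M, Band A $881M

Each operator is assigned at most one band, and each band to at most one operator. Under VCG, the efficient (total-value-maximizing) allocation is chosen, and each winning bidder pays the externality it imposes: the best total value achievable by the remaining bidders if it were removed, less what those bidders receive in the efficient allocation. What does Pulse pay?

Pulse pays $102M.

Efficient allocation: TerraLink→Band F ($746M), NorthTel→Band E ($740M), Meridian→Band D ($576M), Pulse→Band G ($898M), ClearBand→Band A ($881M); total welfare W = $3841M.
Pulse receives Band G at value $898M, so the others get W − 898 = $2943M.
Without Pulse: best allocation of the remaining 4 bidders over all 5 bands is TerraLink→Band D ($905M), NorthTel→Band E ($740M), Meridian→Band G ($519M), ClearBand→Band A ($881M), total $3045M.
VCG payment = (others' best without Pulse) − (others' welfare with Pulse) = 3045 − 2943 = $102M.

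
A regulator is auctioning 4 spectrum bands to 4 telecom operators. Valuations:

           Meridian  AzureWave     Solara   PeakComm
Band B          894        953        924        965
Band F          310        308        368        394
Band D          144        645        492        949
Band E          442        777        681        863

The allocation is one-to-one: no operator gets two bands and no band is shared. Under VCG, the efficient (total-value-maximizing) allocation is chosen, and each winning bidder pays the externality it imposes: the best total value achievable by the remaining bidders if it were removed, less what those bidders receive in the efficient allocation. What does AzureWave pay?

Efficient allocation: Meridian→Band B ($894M), AzureWave→Band E ($777M), Solara→Band F ($368M), PeakComm→Band D ($949M); total welfare W = $2988M.
AzureWave receives Band E at value $777M, so the others get W − 777 = $2211M.
Without AzureWave: best allocation of the remaining 3 bidders over all 4 bands is Meridian→Band B ($894M), Solara→Band E ($681M), PeakComm→Band D ($949M), total $2524M.
VCG payment = (others' best without AzureWave) − (others' welfare with AzureWave) = 2524 − 2211 = $313M.

AzureWave pays $313M.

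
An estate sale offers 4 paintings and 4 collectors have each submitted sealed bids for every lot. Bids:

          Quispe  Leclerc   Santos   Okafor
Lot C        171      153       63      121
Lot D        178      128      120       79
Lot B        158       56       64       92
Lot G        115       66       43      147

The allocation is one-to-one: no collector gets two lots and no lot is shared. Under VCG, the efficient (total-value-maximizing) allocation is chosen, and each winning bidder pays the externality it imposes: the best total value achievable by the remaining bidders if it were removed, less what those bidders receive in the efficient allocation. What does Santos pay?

Efficient allocation: Quispe→Lot B ($158), Leclerc→Lot C ($153), Santos→Lot D ($120), Okafor→Lot G ($147); total welfare W = $578.
Santos receives Lot D at value $120, so the others get W − 120 = $458.
Without Santos: best allocation of the remaining 3 bidders over all 4 lots is Quispe→Lot D ($178), Leclerc→Lot C ($153), Okafor→Lot G ($147), total $478.
VCG payment = (others' best without Santos) − (others' welfare with Santos) = 478 − 458 = $20.

Santos pays $20.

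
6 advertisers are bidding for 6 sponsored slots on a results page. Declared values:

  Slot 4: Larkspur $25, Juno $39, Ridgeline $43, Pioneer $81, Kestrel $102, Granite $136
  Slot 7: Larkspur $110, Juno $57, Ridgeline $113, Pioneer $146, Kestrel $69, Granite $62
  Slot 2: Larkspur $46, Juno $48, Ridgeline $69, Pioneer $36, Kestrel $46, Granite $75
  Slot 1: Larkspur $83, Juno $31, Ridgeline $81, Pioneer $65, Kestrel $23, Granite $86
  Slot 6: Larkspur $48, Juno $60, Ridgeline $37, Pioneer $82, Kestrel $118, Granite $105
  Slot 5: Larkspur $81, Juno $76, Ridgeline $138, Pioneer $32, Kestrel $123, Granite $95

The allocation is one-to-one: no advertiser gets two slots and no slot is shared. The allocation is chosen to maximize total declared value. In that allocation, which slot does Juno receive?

Optimal: Larkspur→Slot 1 ($83), Juno→Slot 2 ($48), Ridgeline→Slot 5 ($138), Pioneer→Slot 7 ($146), Kestrel→Slot 6 ($118), Granite→Slot 4 ($136) — total 83+48+138+146+118+136 = $669.
Row-greedy (each advertiser in turn takes its best remaining slot) gives $526, worse by 143.
Swapping Juno↔Pioneer (Juno→Slot 7 $57, Pioneer→Slot 2 $36) loses 101.
Checked against all permutations: $669 is optimal.
Juno's own top slot is Slot 5 ($76), but forcing Juno→Slot 5 and reassigning the rest optimally gives only $628 — worse by 41.

Juno receives Slot 2.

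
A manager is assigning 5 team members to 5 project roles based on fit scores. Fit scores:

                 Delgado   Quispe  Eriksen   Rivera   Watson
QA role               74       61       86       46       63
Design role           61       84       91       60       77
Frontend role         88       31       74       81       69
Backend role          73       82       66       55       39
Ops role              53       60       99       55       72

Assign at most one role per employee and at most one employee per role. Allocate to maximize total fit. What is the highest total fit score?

Optimal: Delgado→QA role (74 pts), Quispe→Backend role (82 pts), Eriksen→Ops role (99 pts), Rivera→Frontend role (81 pts), Watson→Design role (77 pts) — total 74+82+99+81+77 = 413 pts.
Row-greedy (each employee in turn takes its best remaining role) gives 389 pts, worse by 24.
Next-best assignment: Delgado→QA role, Quispe→Backend role, Eriksen→Design role, Rivera→Frontend role, Watson→Ops role = 400 pts.

Maximum total: 413 pts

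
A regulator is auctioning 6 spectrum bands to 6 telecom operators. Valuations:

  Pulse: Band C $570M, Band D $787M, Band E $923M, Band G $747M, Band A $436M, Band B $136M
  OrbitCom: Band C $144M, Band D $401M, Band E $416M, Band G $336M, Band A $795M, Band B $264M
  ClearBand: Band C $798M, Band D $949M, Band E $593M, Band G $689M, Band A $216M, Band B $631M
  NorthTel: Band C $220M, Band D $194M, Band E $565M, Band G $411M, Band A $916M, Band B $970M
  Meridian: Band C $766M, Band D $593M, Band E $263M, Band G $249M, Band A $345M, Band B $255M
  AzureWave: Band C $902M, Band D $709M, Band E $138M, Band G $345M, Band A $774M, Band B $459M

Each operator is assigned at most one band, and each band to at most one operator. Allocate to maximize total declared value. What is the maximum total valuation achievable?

Maximum total: $4872M

Optimal: Pulse→Band E ($923M), OrbitCom→Band A ($795M), ClearBand→Band G ($689M), NorthTel→Band B ($970M), Meridian→Band D ($593M), AzureWave→Band C ($902M) — total 923+795+689+970+593+902 = $4872M.
Column-greedy (each band in turn goes to its best remaining operator) gives $4235M, worse by 637.
Next-best assignment: Pulse→Band E, OrbitCom→Band A, ClearBand→Band G, NorthTel→Band B, Meridian→Band C, AzureWave→Band D = $4852M.
Swapping ClearBand↔Meridian (ClearBand→Band D $949M, Meridian→Band G $249M) loses 84.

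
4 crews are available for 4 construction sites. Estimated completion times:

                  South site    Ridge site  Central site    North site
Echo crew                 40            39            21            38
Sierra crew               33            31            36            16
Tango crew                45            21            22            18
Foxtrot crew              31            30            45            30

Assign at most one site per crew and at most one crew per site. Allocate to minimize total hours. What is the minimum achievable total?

Min total: 89 hours

This is a one-to-one assignment (minimum-cost bipartite matching).
Optimal: Echo crew→Central site (21 hours), Sierra crew→North site (16 hours), Tango crew→Ridge site (21 hours), Foxtrot crew→South site (31 hours) — total 21+16+21+31 = 89 hours.
Next-best assignment: Echo crew→Central site, Sierra crew→Ridge site, Tango crew→North site, Foxtrot crew→South site = 101 hours.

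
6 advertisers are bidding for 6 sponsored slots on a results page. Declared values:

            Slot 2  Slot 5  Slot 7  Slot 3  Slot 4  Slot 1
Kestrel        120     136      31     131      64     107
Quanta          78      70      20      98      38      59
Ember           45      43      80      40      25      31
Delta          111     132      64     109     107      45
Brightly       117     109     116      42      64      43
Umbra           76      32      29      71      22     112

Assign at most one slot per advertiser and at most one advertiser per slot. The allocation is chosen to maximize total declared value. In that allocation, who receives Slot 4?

Delta receives Slot 4.

This is the linear assignment problem.
Optimal: Kestrel→Slot 5 ($136), Quanta→Slot 3 ($98), Ember→Slot 7 ($80), Delta→Slot 4 ($107), Brightly→Slot 2 ($117), Umbra→Slot 1 ($112) — total 136+98+80+107+117+112 = $650.
Swapping Ember↔Brightly (Ember→Slot 2 $45, Brightly→Slot 7 $116) loses 36.
No other one-to-one assignment exceeds $650.
Delta's own top slot is Slot 5 ($132), but forcing Delta→Slot 5 and reassigning the rest optimally gives only $610 — worse by 40.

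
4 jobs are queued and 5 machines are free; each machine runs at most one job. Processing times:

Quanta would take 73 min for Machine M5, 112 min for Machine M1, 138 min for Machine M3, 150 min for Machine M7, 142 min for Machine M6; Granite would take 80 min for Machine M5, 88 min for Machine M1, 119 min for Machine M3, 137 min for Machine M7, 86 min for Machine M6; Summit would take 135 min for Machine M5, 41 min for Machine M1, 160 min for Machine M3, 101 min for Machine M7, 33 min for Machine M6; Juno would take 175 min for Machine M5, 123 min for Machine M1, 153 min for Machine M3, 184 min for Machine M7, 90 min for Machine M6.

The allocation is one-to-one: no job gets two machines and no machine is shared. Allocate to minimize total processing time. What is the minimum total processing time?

Optimal: Quanta→Machine M5 (73 min), Granite→Machine M3 (119 min), Summit→Machine M1 (41 min), Juno→Machine M6 (90 min) — total 73+119+41+90 = 323 min.
Column-greedy (each machine in turn goes to its cheapest remaining job) gives 417 min, worse by 94.
Next-best assignment: Quanta→Machine M5, Granite→Machine M7, Summit→Machine M1, Juno→Machine M6 = 341 min.
Swapping Granite↔Juno (Granite→Machine M6 86 min, Juno→Machine M3 153 min) adds 30.

Minimum total: 323 min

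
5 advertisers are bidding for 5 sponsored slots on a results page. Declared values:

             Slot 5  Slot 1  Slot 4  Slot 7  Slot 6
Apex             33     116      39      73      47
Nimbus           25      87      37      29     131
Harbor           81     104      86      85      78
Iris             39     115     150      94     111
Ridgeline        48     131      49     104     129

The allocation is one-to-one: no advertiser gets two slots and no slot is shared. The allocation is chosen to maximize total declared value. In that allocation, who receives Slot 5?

Harbor receives Slot 5.

This is the linear assignment problem.
Optimal: Apex→Slot 1 ($116), Nimbus→Slot 6 ($131), Harbor→Slot 5 ($81), Iris→Slot 4 ($150), Ridgeline→Slot 7 ($104) — total 116+131+81+150+104 = $582.
Swapping Apex↔Ridgeline (Apex→Slot 7 $73, Ridgeline→Slot 1 $131) loses 16.
Harbor's own top slot is Slot 1 ($104), but forcing Harbor→Slot 1 and reassigning the rest optimally gives only $522 — worse by 60.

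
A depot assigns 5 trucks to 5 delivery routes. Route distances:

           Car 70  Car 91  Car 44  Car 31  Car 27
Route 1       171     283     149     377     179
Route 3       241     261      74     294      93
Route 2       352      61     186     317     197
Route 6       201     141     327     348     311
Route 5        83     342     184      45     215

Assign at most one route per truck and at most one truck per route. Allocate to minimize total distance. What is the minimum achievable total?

Minimum total: 549 km

Optimal: Car 70→Route 6 (201 km), Car 91→Route 2 (61 km), Car 44→Route 1 (149 km), Car 31→Route 5 (45 km), Car 27→Route 3 (93 km) — total 201+61+149+45+93 = 549 km.
Min-entry greedy (repeatedly take the single cheapest remaining cell) gives 662 km, worse by 113.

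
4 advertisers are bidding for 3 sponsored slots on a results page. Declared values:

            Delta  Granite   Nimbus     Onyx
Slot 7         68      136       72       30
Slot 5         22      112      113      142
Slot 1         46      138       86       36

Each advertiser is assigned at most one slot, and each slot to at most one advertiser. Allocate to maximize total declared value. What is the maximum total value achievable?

This is the linear assignment problem.
Optimal: Granite→Slot 7 ($136), Onyx→Slot 5 ($142), Nimbus→Slot 1 ($86) — total 136+142+86 = $364.
Max-entry greedy (repeatedly take the single best remaining cell) gives $352, worse by 12.
Next-best assignment: Nimbus→Slot 7, Onyx→Slot 5, Granite→Slot 1 = $352.

Max total: $364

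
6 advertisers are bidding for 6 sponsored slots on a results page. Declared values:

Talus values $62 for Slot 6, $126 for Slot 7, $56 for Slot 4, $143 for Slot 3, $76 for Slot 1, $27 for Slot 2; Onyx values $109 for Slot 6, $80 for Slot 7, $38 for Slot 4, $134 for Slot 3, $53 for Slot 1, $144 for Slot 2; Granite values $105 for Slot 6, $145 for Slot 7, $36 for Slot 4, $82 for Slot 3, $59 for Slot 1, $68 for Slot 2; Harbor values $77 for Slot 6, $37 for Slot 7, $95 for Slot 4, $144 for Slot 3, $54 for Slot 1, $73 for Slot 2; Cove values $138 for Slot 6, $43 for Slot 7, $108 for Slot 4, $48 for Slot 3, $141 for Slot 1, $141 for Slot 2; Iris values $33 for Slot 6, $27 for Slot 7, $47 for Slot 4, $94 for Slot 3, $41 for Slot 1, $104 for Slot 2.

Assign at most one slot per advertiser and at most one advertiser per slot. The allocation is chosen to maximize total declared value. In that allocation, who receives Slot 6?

This is the linear assignment problem.
Optimal: Talus→Slot 3 ($143), Onyx→Slot 6 ($109), Granite→Slot 7 ($145), Harbor→Slot 4 ($95), Cove→Slot 1 ($141), Iris→Slot 2 ($104) — total 143+109+145+95+141+104 = $737.
Column-greedy (each slot in turn goes to its best remaining advertiser) gives $678, worse by 59.
Onyx's own top slot is Slot 2 ($144), but forcing Onyx→Slot 2 and reassigning the rest optimally gives only $707 — worse by 30.

Onyx receives Slot 6.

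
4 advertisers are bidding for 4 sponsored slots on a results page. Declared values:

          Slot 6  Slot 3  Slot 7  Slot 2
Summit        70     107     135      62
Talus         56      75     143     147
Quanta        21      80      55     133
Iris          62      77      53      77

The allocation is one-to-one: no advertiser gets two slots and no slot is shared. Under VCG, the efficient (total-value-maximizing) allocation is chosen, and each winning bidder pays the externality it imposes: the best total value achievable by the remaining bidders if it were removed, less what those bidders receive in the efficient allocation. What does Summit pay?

Summit pays $15.

Efficient allocation: Summit→Slot 3 ($107), Talus→Slot 7 ($143), Quanta→Slot 2 ($133), Iris→Slot 6 ($62); total welfare W = $445.
Summit receives Slot 3 at value $107, so the others get W − 107 = $338.
Without Summit: best allocation of the remaining 3 bidders over all 4 slots is Talus→Slot 7 ($143), Quanta→Slot 2 ($133), Iris→Slot 3 ($77), total $353.
VCG payment = (others' best without Summit) − (others' welfare with Summit) = 353 − 338 = $15.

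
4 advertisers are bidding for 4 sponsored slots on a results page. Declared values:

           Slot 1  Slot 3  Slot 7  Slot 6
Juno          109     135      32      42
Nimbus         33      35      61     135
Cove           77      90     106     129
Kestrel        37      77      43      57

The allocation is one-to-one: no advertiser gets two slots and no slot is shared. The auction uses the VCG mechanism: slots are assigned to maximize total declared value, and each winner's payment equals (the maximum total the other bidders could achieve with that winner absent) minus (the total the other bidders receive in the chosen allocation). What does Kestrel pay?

Efficient allocation: Juno→Slot 1 ($109), Nimbus→Slot 6 ($135), Cove→Slot 7 ($106), Kestrel→Slot 3 ($77); total welfare W = $427.
Kestrel receives Slot 3 at value $77, so the others get W − 77 = $350.
Without Kestrel: best allocation of the remaining 3 bidders over all 4 slots is Juno→Slot 3 ($135), Nimbus→Slot 6 ($135), Cove→Slot 7 ($106), total $376.
VCG payment = (others' best without Kestrel) − (others' welfare with Kestrel) = 376 − 350 = $26.

Kestrel pays $26.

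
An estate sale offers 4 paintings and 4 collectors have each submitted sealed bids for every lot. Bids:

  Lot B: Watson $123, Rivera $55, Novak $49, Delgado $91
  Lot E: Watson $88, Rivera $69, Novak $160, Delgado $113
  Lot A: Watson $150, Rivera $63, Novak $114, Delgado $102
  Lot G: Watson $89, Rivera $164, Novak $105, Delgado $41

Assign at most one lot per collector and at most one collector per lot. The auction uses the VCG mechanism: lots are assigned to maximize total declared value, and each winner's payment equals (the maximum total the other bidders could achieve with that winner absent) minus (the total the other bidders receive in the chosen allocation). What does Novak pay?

Efficient allocation: Watson→Lot A ($150), Rivera→Lot G ($164), Novak→Lot E ($160), Delgado→Lot B ($91); total welfare W = $565.
Novak receives Lot E at value $160, so the others get W − 160 = $405.
Without Novak: best allocation of the remaining 3 bidders over all 4 lots is Watson→Lot A ($150), Rivera→Lot G ($164), Delgado→Lot E ($113), total $427.
VCG payment = (others' best without Novak) − (others' welfare with Novak) = 427 − 405 = $22.

Novak pays $22.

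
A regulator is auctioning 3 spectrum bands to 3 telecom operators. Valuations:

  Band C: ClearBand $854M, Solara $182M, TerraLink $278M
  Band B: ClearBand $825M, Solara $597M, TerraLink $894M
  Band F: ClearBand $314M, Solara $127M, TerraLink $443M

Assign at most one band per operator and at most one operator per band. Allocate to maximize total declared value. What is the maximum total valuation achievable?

Optimal: ClearBand→Band C ($854M), Solara→Band B ($597M), TerraLink→Band F ($443M) — total 854+597+443 = $1894M.
Column-greedy (each band in turn goes to its best remaining operator) gives $1875M, worse by 19.

Max total: $1894M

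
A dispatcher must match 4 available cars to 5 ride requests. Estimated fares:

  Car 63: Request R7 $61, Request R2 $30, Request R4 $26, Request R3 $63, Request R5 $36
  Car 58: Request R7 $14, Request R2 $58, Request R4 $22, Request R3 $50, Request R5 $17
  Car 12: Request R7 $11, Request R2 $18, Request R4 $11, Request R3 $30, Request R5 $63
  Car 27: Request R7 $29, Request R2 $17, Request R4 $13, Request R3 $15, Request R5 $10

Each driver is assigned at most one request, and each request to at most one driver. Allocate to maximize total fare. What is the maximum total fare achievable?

Maximum total: $213

This is a one-to-one assignment (maximum-weight bipartite matching).
Optimal: Car 63→Request R3 ($63), Car 58→Request R2 ($58), Car 12→Request R5 ($63), Car 27→Request R7 ($29) — total 63+58+63+29 = $213.
Column-greedy (each request in turn goes to its best remaining driver) gives $162, worse by 51.
Next-best assignment: Car 63→Request R7, Car 58→Request R2, Car 12→Request R5, Car 27→Request R3 = $197.
No other one-to-one assignment exceeds $213.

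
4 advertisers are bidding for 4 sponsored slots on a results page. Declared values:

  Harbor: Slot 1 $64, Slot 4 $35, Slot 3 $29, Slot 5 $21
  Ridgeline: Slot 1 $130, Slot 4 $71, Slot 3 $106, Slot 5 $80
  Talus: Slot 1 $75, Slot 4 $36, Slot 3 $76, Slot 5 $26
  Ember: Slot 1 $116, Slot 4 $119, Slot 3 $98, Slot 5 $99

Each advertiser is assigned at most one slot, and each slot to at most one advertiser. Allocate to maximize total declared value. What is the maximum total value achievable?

Optimal: Harbor→Slot 5 ($21), Ridgeline→Slot 1 ($130), Talus→Slot 3 ($76), Ember→Slot 4 ($119) — total 21+130+76+119 = $346.
Checked against all permutations: $346 is optimal.

Max total: $346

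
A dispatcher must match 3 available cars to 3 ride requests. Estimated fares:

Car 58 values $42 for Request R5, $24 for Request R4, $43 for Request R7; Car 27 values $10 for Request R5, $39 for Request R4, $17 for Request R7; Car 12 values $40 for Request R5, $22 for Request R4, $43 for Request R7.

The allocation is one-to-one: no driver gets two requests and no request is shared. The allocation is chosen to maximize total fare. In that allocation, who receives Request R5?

Optimal: Car 58→Request R5 ($42), Car 27→Request R4 ($39), Car 12→Request R7 ($43) — total 42+39+43 = $124.
Max-entry greedy (repeatedly take the single best remaining cell) gives $122, worse by 2.
Next-best assignment: Car 58→Request R7, Car 27→Request R4, Car 12→Request R5 = $122.
Swapping Car 12↔Car 58 (Car 12→Request R5 $40, Car 58→Request R7 $43) loses 2.
Car 58's own top request is Request R7 ($43), but forcing Car 58→Request R7 and reassigning the rest optimally gives only $122 — worse by 2.

Car 58 receives Request R5.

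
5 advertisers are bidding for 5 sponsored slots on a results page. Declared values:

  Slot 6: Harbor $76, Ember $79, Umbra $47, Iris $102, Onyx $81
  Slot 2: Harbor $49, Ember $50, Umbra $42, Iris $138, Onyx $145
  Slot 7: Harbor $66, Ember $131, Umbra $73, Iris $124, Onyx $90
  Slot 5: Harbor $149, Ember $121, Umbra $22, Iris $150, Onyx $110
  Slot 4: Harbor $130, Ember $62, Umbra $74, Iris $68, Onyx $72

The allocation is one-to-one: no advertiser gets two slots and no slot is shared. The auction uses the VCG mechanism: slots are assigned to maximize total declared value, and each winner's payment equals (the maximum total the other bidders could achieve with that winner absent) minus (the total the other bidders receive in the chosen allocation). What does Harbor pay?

Efficient allocation: Harbor→Slot 4 ($130), Ember→Slot 7 ($131), Umbra→Slot 6 ($47), Iris→Slot 5 ($150), Onyx→Slot 2 ($145); total welfare W = $603.
Harbor receives Slot 4 at value $130, so the others get W − 130 = $473.
Without Harbor: best allocation of the remaining 4 bidders over all 5 slots is Ember→Slot 7 ($131), Umbra→Slot 4 ($74), Iris→Slot 5 ($150), Onyx→Slot 2 ($145), total $500.
VCG payment = (others' best without Harbor) − (others' welfare with Harbor) = 500 − 473 = $27.

Harbor pays $27.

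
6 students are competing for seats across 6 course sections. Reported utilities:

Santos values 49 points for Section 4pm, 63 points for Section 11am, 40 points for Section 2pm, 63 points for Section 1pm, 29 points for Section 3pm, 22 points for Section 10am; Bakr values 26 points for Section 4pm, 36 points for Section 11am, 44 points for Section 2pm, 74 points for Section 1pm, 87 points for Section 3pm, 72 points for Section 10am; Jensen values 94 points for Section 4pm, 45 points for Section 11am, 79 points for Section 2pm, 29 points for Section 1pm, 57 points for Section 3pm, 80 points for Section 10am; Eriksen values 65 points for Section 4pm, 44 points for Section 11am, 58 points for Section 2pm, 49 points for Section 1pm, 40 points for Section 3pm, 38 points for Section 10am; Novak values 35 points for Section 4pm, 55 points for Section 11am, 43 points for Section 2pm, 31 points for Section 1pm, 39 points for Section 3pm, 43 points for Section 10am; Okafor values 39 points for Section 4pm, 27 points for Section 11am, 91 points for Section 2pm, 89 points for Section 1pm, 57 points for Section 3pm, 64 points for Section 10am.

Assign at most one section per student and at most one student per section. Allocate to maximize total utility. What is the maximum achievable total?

Optimal: Santos→Section 1pm (63 points), Bakr→Section 3pm (87 points), Jensen→Section 10am (80 points), Eriksen→Section 4pm (65 points), Novak→Section 11am (55 points), Okafor→Section 2pm (91 points) — total 63+87+80+65+55+91 = 441 points.
Row-greedy (each student in turn takes its best remaining section) gives 434 points, worse by 7.

Maximum total: 441 points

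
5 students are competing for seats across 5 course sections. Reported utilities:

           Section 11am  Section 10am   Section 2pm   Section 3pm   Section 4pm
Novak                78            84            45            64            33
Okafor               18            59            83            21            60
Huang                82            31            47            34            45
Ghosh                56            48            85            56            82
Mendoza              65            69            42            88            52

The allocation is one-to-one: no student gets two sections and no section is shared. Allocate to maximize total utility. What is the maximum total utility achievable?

Max total: 419 points

This is a one-to-one assignment (maximum-weight bipartite matching).
Optimal: Novak→Section 10am (84 points), Okafor→Section 2pm (83 points), Huang→Section 11am (82 points), Ghosh→Section 4pm (82 points), Mendoza→Section 3pm (88 points) — total 84+83+82+82+88 = 419 points.
Column-greedy (each section in turn goes to its best remaining student) gives 399 points, worse by 20.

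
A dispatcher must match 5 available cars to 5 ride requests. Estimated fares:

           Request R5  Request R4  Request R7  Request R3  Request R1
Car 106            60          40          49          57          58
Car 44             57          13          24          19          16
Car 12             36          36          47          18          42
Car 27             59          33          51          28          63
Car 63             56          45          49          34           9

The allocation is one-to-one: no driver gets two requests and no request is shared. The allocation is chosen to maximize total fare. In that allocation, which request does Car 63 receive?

Optimal: Car 106→Request R3 ($57), Car 44→Request R5 ($57), Car 12→Request R7 ($47), Car 27→Request R1 ($63), Car 63→Request R4 ($45) — total 57+57+47+63+45 = $269.
Next-best assignment: Car 106→Request R3, Car 44→Request R5, Car 12→Request R4, Car 27→Request R1, Car 63→Request R7 = $262.
Car 63's own top request is Request R5 ($56), but forcing Car 63→Request R5 and reassigning the rest optimally gives only $236 — worse by 33.

Car 63 receives Request R4.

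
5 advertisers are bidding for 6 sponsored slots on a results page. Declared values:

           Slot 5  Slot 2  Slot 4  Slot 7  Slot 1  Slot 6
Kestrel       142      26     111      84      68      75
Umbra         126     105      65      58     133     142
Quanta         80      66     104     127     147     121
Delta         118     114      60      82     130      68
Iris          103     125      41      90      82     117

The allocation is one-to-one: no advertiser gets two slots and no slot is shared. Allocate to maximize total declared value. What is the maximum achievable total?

Max total: $666

This is the linear assignment problem.
Optimal: Kestrel→Slot 5 ($142), Umbra→Slot 6 ($142), Quanta→Slot 7 ($127), Delta→Slot 1 ($130), Iris→Slot 2 ($125) — total 142+142+127+130+125 = $666.
Max-entry greedy (repeatedly take the single best remaining cell) gives $638, worse by 28.
Next-best assignment: Kestrel→Slot 5, Umbra→Slot 6, Quanta→Slot 4, Delta→Slot 1, Iris→Slot 2 = $643.
Swapping Iris↔Kestrel (Iris→Slot 5 $103, Kestrel→Slot 2 $26) loses 138.
Checked against all permutations: $666 is optimal.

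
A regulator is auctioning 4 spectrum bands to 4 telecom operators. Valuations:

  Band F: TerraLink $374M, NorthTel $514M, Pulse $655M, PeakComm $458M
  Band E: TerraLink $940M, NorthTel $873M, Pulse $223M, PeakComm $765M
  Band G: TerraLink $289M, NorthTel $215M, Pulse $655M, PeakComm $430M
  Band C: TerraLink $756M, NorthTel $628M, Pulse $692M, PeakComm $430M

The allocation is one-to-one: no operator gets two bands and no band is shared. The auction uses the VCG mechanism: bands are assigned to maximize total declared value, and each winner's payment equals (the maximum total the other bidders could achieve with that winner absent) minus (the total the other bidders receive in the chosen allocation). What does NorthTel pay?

NorthTel pays $307M.

Efficient allocation: TerraLink→Band C ($756M), NorthTel→Band E ($873M), Pulse→Band G ($655M), PeakComm→Band F ($458M); total welfare W = $2742M.
NorthTel receives Band E at value $873M, so the others get W − 873 = $1869M.
Without NorthTel: best allocation of the remaining 3 bidders over all 4 bands is TerraLink→Band C ($756M), Pulse→Band F ($655M), PeakComm→Band E ($765M), total $2176M.
VCG payment = (others' best without NorthTel) − (others' welfare with NorthTel) = 2176 − 1869 = $307M.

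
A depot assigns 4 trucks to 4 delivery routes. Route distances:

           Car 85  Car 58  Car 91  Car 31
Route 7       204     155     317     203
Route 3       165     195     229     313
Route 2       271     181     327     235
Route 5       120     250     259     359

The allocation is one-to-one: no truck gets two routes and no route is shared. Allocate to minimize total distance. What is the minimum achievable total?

Optimal: Car 85→Route 5 (120 km), Car 58→Route 2 (181 km), Car 91→Route 3 (229 km), Car 31→Route 7 (203 km) — total 120+181+229+203 = 733 km.
Min-entry greedy (repeatedly take the single cheapest remaining cell) gives 739 km, worse by 6.
Next-best assignment: Car 85→Route 5, Car 58→Route 7, Car 91→Route 3, Car 31→Route 2 = 739 km.

Min total: 733 km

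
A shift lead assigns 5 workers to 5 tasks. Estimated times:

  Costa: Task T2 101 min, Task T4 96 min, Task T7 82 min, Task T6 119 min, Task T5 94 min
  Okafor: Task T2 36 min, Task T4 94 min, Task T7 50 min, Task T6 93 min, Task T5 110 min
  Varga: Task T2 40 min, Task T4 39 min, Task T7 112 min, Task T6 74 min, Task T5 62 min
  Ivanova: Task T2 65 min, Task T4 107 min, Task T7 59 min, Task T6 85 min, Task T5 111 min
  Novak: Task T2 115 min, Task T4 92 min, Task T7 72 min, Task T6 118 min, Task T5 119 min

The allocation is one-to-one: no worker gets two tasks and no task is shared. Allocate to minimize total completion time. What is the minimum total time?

Min total: 326 min

Optimal: Costa→Task T5 (94 min), Okafor→Task T2 (36 min), Varga→Task T4 (39 min), Ivanova→Task T6 (85 min), Novak→Task T7 (72 min) — total 94+36+39+85+72 = 326 min.
Column-greedy (each task in turn goes to its cheapest remaining worker) gives 346 min, worse by 20.
Next-best assignment: Costa→Task T5, Okafor→Task T2, Varga→Task T4, Ivanova→Task T7, Novak→Task T6 = 346 min.
Swapping Novak↔Ivanova (Novak→Task T6 118 min, Ivanova→Task T7 59 min) adds 20.
Checked against all permutations: 326 min is optimal.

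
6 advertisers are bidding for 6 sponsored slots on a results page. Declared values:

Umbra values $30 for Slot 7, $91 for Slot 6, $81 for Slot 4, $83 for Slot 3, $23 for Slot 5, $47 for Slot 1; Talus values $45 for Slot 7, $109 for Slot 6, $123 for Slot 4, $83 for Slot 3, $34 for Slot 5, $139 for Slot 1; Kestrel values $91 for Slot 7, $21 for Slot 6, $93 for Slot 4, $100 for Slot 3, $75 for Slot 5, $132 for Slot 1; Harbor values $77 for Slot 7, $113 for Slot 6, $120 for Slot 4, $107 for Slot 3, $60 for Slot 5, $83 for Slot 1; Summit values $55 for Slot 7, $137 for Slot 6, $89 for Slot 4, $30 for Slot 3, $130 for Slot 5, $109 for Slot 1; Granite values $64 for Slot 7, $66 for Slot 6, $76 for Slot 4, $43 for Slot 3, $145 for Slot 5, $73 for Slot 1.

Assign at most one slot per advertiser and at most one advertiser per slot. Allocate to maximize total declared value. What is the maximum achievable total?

Maximum total: $715

Optimal: Umbra→Slot 3 ($83), Talus→Slot 1 ($139), Kestrel→Slot 7 ($91), Harbor→Slot 4 ($120), Summit→Slot 6 ($137), Granite→Slot 5 ($145) — total 83+139+91+120+137+145 = $715.
Max-entry greedy (repeatedly take the single best remaining cell) gives $671, worse by 44.
Next-best assignment: Umbra→Slot 4, Talus→Slot 1, Kestrel→Slot 7, Harbor→Slot 3, Summit→Slot 6, Granite→Slot 5 = $700.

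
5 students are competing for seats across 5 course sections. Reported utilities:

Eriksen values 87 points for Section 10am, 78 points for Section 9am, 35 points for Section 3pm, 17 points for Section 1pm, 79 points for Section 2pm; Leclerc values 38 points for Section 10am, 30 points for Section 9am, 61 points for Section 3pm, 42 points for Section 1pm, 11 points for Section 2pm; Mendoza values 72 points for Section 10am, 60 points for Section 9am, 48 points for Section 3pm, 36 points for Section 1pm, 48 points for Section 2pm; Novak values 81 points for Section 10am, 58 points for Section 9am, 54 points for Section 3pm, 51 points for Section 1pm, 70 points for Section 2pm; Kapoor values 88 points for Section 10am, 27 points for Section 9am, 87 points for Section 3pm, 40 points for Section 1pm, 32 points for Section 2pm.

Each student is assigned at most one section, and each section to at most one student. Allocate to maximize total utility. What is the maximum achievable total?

Max total: 349 points

Optimal: Eriksen→Section 9am (78 points), Leclerc→Section 1pm (42 points), Mendoza→Section 10am (72 points), Novak→Section 2pm (70 points), Kapoor→Section 3pm (87 points) — total 78+42+72+70+87 = 349 points.
Swapping Leclerc↔Mendoza (Leclerc→Section 10am 38 points, Mendoza→Section 1pm 36 points) loses 40.
Checked against all permutations: 349 points is optimal.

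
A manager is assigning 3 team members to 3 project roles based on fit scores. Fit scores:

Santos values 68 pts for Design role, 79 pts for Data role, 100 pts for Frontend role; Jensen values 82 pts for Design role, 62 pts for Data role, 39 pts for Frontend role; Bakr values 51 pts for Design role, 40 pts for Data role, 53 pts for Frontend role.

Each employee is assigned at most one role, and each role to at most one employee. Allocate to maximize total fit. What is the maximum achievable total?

Maximum total: 222 pts

Optimal: Santos→Frontend role (100 pts), Jensen→Design role (82 pts), Bakr→Data role (40 pts) — total 100+82+40 = 222 pts.
Column-greedy (each role in turn goes to its best remaining employee) gives 214 pts, worse by 8.
Next-best assignment: Santos→Data role, Jensen→Design role, Bakr→Frontend role = 214 pts.
Checked against all permutations: 222 pts is optimal.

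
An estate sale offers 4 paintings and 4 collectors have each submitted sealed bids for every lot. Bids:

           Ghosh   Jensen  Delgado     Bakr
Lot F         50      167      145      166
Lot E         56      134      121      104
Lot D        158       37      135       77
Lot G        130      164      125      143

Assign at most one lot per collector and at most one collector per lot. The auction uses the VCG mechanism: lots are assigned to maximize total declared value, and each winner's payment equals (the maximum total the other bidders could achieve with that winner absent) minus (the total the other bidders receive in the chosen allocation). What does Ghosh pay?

Ghosh pays $14.

Efficient allocation: Ghosh→Lot D ($158), Jensen→Lot G ($164), Delgado→Lot E ($121), Bakr→Lot F ($166); total welfare W = $609.
Ghosh receives Lot D at value $158, so the others get W − 158 = $451.
Without Ghosh: best allocation of the remaining 3 bidders over all 4 lots is Jensen→Lot G ($164), Delgado→Lot D ($135), Bakr→Lot F ($166), total $465.
VCG payment = (others' best without Ghosh) − (others' welfare with Ghosh) = 465 − 451 = $14.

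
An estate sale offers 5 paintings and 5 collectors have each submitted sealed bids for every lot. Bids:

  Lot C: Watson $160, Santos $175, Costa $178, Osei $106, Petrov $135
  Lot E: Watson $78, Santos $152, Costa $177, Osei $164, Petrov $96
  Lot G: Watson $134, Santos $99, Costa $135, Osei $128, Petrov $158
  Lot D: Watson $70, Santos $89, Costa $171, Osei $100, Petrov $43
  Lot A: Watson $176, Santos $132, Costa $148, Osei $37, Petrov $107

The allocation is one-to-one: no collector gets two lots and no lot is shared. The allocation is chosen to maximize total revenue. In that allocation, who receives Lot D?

Costa receives Lot D.

Optimal: Watson→Lot A ($176), Santos→Lot C ($175), Costa→Lot D ($171), Osei→Lot E ($164), Petrov→Lot G ($158) — total 176+175+171+164+158 = $844.
Max-entry greedy (repeatedly take the single best remaining cell) gives $765, worse by 79.
Swapping Osei↔Watson (Osei→Lot A $37, Watson→Lot E $78) loses 225.
Costa's own top lot is Lot C ($178), but forcing Costa→Lot C and reassigning the rest optimally gives only $765 — worse by 79.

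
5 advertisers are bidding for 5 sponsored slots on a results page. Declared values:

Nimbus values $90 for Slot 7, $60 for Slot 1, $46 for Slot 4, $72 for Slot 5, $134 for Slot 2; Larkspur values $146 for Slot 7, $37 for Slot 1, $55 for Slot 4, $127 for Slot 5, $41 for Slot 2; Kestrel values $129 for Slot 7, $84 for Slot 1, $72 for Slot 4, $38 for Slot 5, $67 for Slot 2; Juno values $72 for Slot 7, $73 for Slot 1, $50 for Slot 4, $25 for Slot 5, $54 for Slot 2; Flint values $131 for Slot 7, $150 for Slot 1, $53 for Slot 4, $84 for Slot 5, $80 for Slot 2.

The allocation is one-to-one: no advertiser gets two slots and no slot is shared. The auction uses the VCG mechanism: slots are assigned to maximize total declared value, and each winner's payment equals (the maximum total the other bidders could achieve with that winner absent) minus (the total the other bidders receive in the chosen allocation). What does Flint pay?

Flint pays $23.

Efficient allocation: Nimbus→Slot 2 ($134), Larkspur→Slot 5 ($127), Kestrel→Slot 7 ($129), Juno→Slot 4 ($50), Flint→Slot 1 ($150); total welfare W = $590.
Flint receives Slot 1 at value $150, so the others get W − 150 = $440.
Without Flint: best allocation of the remaining 4 bidders over all 5 slots is Nimbus→Slot 2 ($134), Larkspur→Slot 5 ($127), Kestrel→Slot 7 ($129), Juno→Slot 1 ($73), total $463.
VCG payment = (others' best without Flint) − (others' welfare with Flint) = 463 − 440 = $23.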